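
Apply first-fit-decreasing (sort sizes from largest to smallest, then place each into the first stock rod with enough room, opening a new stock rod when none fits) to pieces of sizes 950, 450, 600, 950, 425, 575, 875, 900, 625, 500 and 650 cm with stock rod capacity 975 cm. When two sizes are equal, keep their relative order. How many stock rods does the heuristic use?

10

Sorted descending: 950, 950, 900, 875, 650, 625, 600, 575, 500, 450, 425.
  950 → stock rod 1 (new)  [load 950/975]
  950 → stock rod 2 (new)  [load 950/975]
  900 → stock rod 3 (new)  [load 900/975]
  875 → stock rod 4 (new)  [load 875/975]
  650 → stock rod 5 (new)  [load 650/975]
  625 → stock rod 6 (new)  [load 625/975]
  600 → stock rod 7 (new)  [load 600/975]
  575 → stock rod 8 (new)  [load 575/975]
  500 → stock rod 9 (new)  [load 500/975]
  450 → stock rod 9  [load 950/975]
  425 → stock rod 10 (new)  [load 425/975]
10 stock rods opened.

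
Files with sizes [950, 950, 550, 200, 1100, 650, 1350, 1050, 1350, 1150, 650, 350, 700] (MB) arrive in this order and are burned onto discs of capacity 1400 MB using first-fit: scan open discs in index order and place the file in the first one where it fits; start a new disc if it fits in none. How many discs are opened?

9

  950 → disc 1 (new)  [load 950/1400]
  950 → disc 2 (new)  [load 950/1400]
  550 → disc 3 (new)  [load 550/1400]
  200 → disc 1  [load 1150/1400]
  1100 → disc 4 (new)  [load 1100/1400]
  650 → disc 3  [load 1200/1400]
  1350 → disc 5 (new)  [load 1350/1400]
  1050 → disc 6 (new)  [load 1050/1400]
  1350 → disc 7 (new)  [load 1350/1400]
  1150 → disc 8 (new)  [load 1150/1400]
  650 → disc 9 (new)  [load 650/1400]
  350 → disc 2  [load 1300/1400]
  700 → disc 9  [load 1350/1400]
9 discs opened.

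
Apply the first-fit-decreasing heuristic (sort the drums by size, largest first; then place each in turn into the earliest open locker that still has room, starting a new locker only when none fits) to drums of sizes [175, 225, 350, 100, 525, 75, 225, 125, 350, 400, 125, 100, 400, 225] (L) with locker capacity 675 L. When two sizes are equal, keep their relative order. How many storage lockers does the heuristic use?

6

Sorted descending: 525, 400, 400, 350, 350, 225, 225, 225, 175, 125, 125, 100, 100, 75.
  525 → locker 1 (new)  [load 525/675]
  400 → locker 2 (new)  [load 400/675]
  400 → locker 3 (new)  [load 400/675]
  350 → locker 4 (new)  [load 350/675]
  350 → locker 5 (new)  [load 350/675]
  225 → locker 2  [load 625/675]
  225 → locker 3  [load 625/675]
  225 → locker 4  [load 575/675]
  175 → locker 5  [load 525/675]
  125 → locker 1  [load 650/675]
  125 → locker 5  [load 650/675]
  100 → locker 4  [load 675/675]
  100 → locker 6 (new)  [load 100/675]
  75 → locker 6  [load 175/675]
6 storage lockers opened.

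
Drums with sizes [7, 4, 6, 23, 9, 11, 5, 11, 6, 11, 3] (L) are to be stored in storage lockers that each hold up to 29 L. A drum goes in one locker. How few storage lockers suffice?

Total = 23 + 11 + 11 + 11 + 9 + 7 + 6 + 6 + 5 + 4 + 3 = 96 L.
Lower bound: ⌈96/29⌉ = 4 storage lockers.
A packing using 4 storage lockers:
  locker 1: 23 + 6 = 29
  locker 2: 11 + 11 + 7 = 29
  locker 3: 11 + 9 + 6 + 3 = 29
  locker 4: 5 + 4 = 9
This matches the lower bound, so 4 is optimal.

4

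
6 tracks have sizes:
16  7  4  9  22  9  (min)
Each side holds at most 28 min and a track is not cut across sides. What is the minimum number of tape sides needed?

Total = 22 + 16 + 9 + 9 + 7 + 4 = 67 min.
Lower bound: ⌈67/28⌉ = 3 tape sides.
A packing using 3 tape sides:
  side 1: 22 + 4 = 26
  side 2: 16 + 9 = 25
  side 3: 9 + 7 = 16
This matches the lower bound, so 3 is optimal.

3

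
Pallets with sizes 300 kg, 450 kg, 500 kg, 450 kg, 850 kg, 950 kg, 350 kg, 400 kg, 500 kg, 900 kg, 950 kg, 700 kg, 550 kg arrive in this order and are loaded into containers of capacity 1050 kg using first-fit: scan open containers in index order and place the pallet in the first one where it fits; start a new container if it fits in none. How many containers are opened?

  300 → container 1 (new)  [load 300/1050]
  450 → container 1  [load 750/1050]
  500 → container 2 (new)  [load 500/1050]
  450 → container 2  [load 950/1050]
  850 → container 3 (new)  [load 850/1050]
  950 → container 4 (new)  [load 950/1050]
  350 → container 5 (new)  [load 350/1050]
  400 → container 5  [load 750/1050]
  500 → container 6 (new)  [load 500/1050]
  900 → container 7 (new)  [load 900/1050]
  950 → container 8 (new)  [load 950/1050]
  700 → container 9 (new)  [load 700/1050]
  550 → container 6  [load 1050/1050]
9 containers opened.

9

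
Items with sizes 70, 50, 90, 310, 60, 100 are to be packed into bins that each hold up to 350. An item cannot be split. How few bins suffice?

Total = 310 + 100 + 90 + 70 + 60 + 50 = 680.
Lower bound: ⌈680/350⌉ = 2 bins.
A packing using 3 bins:
  bin 1: 310 = 310
  bin 2: 100 + 90 + 70 + 60 = 320
  bin 3: 50 = 50
No arrangement into 2 bins stays within capacity, so 3 is optimal.

3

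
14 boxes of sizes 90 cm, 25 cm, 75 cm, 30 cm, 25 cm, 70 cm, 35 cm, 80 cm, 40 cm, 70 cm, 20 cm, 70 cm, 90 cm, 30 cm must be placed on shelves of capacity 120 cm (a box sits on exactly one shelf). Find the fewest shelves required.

7

Total = 90 + 90 + 80 + 75 + 70 + 70 + 70 + 40 + 35 + 30 + 30 + 25 + 25 + 20 = 750 cm.
Lower bound: ⌈750/120⌉ = 7 shelves.
A packing using 7 shelves:
  shelf 1: 90 + 30 = 120
  shelf 2: 90 + 30 = 120
  shelf 3: 80 + 40 = 120
  shelf 4: 75 + 35 = 110
  shelf 5: 70 + 25 + 25 = 120
  shelf 6: 70 + 20 = 90
  shelf 7: 70 = 70
This matches the lower bound, so 7 is optimal.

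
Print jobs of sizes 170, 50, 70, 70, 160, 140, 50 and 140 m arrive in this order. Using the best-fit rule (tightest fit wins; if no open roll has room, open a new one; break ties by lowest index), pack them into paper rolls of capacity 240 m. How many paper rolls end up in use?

  170 → roll 1 (new)  [load 170/240]
  50 → roll 1  [load 220/240]
  70 → roll 2 (new)  [load 70/240]
  70 → roll 2  [load 140/240]
  160 → roll 3 (new)  [load 160/240]
  140 → roll 4 (new)  [load 140/240]
  50 → roll 3  [load 210/240]
  140 → roll 5 (new)  [load 140/240]
5 paper rolls opened.

5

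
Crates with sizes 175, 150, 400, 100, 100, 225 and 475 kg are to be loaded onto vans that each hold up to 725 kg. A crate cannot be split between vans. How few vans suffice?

Total = 475 + 400 + 225 + 175 + 150 + 100 + 100 = 1625 kg.
Lower bound: ⌈1625/725⌉ = 3 vans.
A packing using 3 vans:
  van 1: 475 + 225 = 700
  van 2: 400 + 175 + 150 = 725
  van 3: 100 + 100 = 200
This matches the lower bound, so 3 is optimal.

3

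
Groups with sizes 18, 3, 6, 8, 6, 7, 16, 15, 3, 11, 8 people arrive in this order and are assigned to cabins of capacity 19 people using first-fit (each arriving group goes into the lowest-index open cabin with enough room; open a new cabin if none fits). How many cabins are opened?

6

  18 → cabin 1 (new)  [load 18/19]
  3 → cabin 2 (new)  [load 3/19]
  6 → cabin 2  [load 9/19]
  8 → cabin 2  [load 17/19]
  6 → cabin 3 (new)  [load 6/19]
  7 → cabin 3  [load 13/19]
  16 → cabin 4 (new)  [load 16/19]
  15 → cabin 5 (new)  [load 15/19]
  3 → cabin 3  [load 16/19]
  11 → cabin 6 (new)  [load 11/19]
  8 → cabin 6  [load 19/19]
6 cabins opened.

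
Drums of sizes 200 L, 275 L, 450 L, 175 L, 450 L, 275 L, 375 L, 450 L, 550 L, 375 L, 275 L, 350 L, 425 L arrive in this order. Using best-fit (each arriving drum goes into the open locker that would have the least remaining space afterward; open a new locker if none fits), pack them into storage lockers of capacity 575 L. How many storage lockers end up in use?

  200 → locker 1 (new)  [load 200/575]
  275 → locker 1  [load 475/575]
  450 → locker 2 (new)  [load 450/575]
  175 → locker 3 (new)  [load 175/575]
  450 → locker 4 (new)  [load 450/575]
  275 → locker 3  [load 450/575]
  375 → locker 5 (new)  [load 375/575]
  450 → locker 6 (new)  [load 450/575]
  550 → locker 7 (new)  [load 550/575]
  375 → locker 8 (new)  [load 375/575]
  275 → locker 9 (new)  [load 275/575]
  350 → locker 10 (new)  [load 350/575]
  425 → locker 11 (new)  [load 425/575]
11 storage lockers opened.

11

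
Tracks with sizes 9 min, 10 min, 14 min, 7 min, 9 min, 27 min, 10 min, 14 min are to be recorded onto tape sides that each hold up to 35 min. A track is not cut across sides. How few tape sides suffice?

3

Total = 27 + 14 + 14 + 10 + 10 + 9 + 9 + 7 = 100 min.
Lower bound: ⌈100/35⌉ = 3 tape sides.
A packing using 3 tape sides:
  side 1: 27 + 7 = 34
  side 2: 14 + 10 + 10 = 34
  side 3: 14 + 9 + 9 = 32
This matches the lower bound, so 3 is optimal.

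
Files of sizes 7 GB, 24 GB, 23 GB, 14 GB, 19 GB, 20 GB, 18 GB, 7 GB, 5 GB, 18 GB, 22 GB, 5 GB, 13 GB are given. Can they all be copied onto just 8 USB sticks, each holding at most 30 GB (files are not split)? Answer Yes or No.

Yes

A valid assignment using 8 USB sticks:
  USB stick 1: 24 + 5 = 29
  USB stick 2: 23 + 7 = 30
  USB stick 3: 22 + 7 = 29
  USB stick 4: 20 + 5 = 25
  USB stick 5: 19 = 19
  USB stick 6: 18 = 18
  USB stick 7: 18 = 18
  USB stick 8: 14 + 13 = 27
Every load is within 30 GB, so 8 USB sticks suffice.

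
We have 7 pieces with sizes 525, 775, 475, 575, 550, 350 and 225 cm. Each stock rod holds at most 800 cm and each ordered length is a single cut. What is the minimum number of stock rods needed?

6

Total = 775 + 575 + 550 + 525 + 475 + 350 + 225 = 3475 cm.
Lower bound: ⌈3475/800⌉ = 5 stock rods.
A packing using 6 stock rods:
  stock rod 1: 775 = 775
  stock rod 2: 575 + 225 = 800
  stock rod 3: 550 = 550
  stock rod 4: 525 = 525
  stock rod 5: 475 = 475
  stock rod 6: 350 = 350
No arrangement into 5 stock rods stays within capacity, so 6 is optimal.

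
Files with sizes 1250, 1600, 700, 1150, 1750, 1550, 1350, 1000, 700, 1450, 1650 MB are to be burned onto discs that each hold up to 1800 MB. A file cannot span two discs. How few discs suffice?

10

Total = 1750 + 1650 + 1600 + 1550 + 1450 + 1350 + 1250 + 1150 + 1000 + 700 + 700 = 14150 MB.
Lower bound: ⌈14150/1800⌉ = 8 discs.
Also, 9 files each exceed 900 MB, and no two of those can share a disc, so at least 9 discs are needed.
A packing using 10 discs:
  disc 1: 1750 = 1750
  disc 2: 1650 = 1650
  disc 3: 1600 = 1600
  disc 4: 1550 = 1550
  disc 5: 1450 = 1450
  disc 6: 1350 = 1350
  disc 7: 1250 = 1250
  disc 8: 1150 = 1150
  disc 9: 1000 + 700 = 1700
  disc 10: 700 = 700
No arrangement into 9 discs stays within capacity, so 10 is optimal.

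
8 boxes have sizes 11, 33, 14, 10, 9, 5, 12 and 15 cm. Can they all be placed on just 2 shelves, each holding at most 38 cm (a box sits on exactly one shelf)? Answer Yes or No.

Total = 109 cm; ⌈109/38⌉ = 3.
At least 3 shelves are required, but only 2 are allowed.

No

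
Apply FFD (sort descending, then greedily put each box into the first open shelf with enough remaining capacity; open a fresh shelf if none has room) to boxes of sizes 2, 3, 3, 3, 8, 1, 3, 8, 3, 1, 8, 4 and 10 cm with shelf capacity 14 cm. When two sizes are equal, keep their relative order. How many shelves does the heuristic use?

Sorted descending: 10, 8, 8, 8, 4, 3, 3, 3, 3, 3, 2, 1, 1.
  10 → shelf 1 (new)  [load 10/14]
  8 → shelf 2 (new)  [load 8/14]
  8 → shelf 3 (new)  [load 8/14]
  8 → shelf 4 (new)  [load 8/14]
  4 → shelf 1  [load 14/14]
  3 → shelf 2  [load 11/14]
  3 → shelf 2  [load 14/14]
  3 → shelf 3  [load 11/14]
  3 → shelf 3  [load 14/14]
  3 → shelf 4  [load 11/14]
  2 → shelf 4  [load 13/14]
  1 → shelf 4  [load 14/14]
  1 → shelf 5 (new)  [load 1/14]
5 shelves opened.

5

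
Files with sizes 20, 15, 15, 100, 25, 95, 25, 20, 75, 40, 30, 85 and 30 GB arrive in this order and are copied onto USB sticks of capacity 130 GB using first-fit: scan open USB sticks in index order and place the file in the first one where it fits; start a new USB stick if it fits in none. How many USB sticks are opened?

5

  20 → USB stick 1 (new)  [load 20/130]
  15 → USB stick 1  [load 35/130]
  15 → USB stick 1  [load 50/130]
  100 → USB stick 2 (new)  [load 100/130]
  25 → USB stick 1  [load 75/130]
  95 → USB stick 3 (new)  [load 95/130]
  25 → USB stick 1  [load 100/130]
  20 → USB stick 1  [load 120/130]
  75 → USB stick 4 (new)  [load 75/130]
  40 → USB stick 4  [load 115/130]
  30 → USB stick 2  [load 130/130]
  85 → USB stick 5 (new)  [load 85/130]
  30 → USB stick 3  [load 125/130]
5 USB sticks opened.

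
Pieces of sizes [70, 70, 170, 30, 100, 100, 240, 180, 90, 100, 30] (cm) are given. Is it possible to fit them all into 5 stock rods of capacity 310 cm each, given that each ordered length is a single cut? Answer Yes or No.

Yes

A valid assignment using 4 stock rods:
  stock rod 1: 240 + 70 = 310
  stock rod 2: 180 + 100 + 30 = 310
  stock rod 3: 170 + 100 + 30 = 300
  stock rod 4: 100 + 90 + 70 = 260
That uses only 4 ≤ 5, so 5 stock rods are enough.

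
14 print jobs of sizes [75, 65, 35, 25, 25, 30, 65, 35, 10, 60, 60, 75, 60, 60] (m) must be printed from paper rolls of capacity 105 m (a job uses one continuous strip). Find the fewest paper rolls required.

Total = 75 + 75 + 65 + 65 + 60 + 60 + 60 + 60 + 35 + 35 + 30 + 25 + 25 + 10 = 680 m.
Lower bound: ⌈680/105⌉ = 7 paper rolls.
Also, 8 print jobs each exceed 105/2 m, and no two of those can share a roll, so at least 8 paper rolls are needed.
A packing using 8 paper rolls:
  roll 1: 75 + 30 = 105
  roll 2: 75 + 25 = 100
  roll 3: 65 + 35 = 100
  roll 4: 65 + 35 = 100
  roll 5: 60 + 25 + 10 = 95
  roll 6: 60 = 60
  roll 7: 60 = 60
  roll 8: 60 = 60
This matches the lower bound, so 8 is optimal.

8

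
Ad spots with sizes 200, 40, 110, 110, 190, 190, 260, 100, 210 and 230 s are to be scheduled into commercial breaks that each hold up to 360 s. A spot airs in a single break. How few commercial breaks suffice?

Total = 260 + 230 + 210 + 200 + 190 + 190 + 110 + 110 + 100 + 40 = 1640 s.
Lower bound: ⌈1640/360⌉ = 5 commercial breaks.
Also, 6 ad spots each exceed 180 s, and no two of those can share a break, so at least 6 commercial breaks are needed.
A packing using 6 commercial breaks:
  break 1: 260 + 100 = 360
  break 2: 230 + 110 = 340
  break 3: 210 + 110 + 40 = 360
  break 4: 200 = 200
  break 5: 190 = 190
  break 6: 190 = 190
This matches the lower bound, so 6 is optimal.

6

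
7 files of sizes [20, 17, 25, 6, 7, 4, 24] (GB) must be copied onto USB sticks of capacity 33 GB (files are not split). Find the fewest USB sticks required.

Total = 25 + 24 + 20 + 17 + 7 + 6 + 4 = 103 GB.
Lower bound: ⌈103/33⌉ = 4 USB sticks.
A packing using 4 USB sticks:
  USB stick 1: 25 + 7 = 32
  USB stick 2: 24 + 6 = 30
  USB stick 3: 20 + 4 = 24
  USB stick 4: 17 = 17
This matches the lower bound, so 4 is optimal.

4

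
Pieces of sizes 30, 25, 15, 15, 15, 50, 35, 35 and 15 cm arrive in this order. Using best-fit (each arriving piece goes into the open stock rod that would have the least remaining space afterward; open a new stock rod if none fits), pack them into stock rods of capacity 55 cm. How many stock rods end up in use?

5

  30 → stock rod 1 (new)  [load 30/55]
  25 → stock rod 1  [load 55/55]
  15 → stock rod 2 (new)  [load 15/55]
  15 → stock rod 2  [load 30/55]
  15 → stock rod 2  [load 45/55]
  50 → stock rod 3 (new)  [load 50/55]
  35 → stock rod 4 (new)  [load 35/55]
  35 → stock rod 5 (new)  [load 35/55]
  15 → stock rod 4  [load 50/55]
5 stock rods opened.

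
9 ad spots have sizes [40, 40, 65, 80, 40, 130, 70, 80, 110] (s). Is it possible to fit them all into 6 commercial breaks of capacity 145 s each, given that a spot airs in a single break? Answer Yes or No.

A valid assignment using 6 commercial breaks:
  break 1: 130 = 130
  break 2: 110 = 110
  break 3: 80 + 65 = 145
  break 4: 80 + 40 = 120
  break 5: 70 + 40 = 110
  break 6: 40 = 40
Every load is within 145 s, so 6 commercial breaks suffice.

Yes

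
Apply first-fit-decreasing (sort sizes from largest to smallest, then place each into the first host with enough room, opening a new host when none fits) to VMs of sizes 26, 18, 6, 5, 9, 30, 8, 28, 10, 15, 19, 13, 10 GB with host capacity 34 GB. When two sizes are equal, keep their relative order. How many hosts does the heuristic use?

Sorted descending: 30, 28, 26, 19, 18, 15, 13, 10, 10, 9, 8, 6, 5.
  30 → host 1 (new)  [load 30/34]
  28 → host 2 (new)  [load 28/34]
  26 → host 3 (new)  [load 26/34]
  19 → host 4 (new)  [load 19/34]
  18 → host 5 (new)  [load 18/34]
  15 → host 4  [load 34/34]
  13 → host 5  [load 31/34]
  10 → host 6 (new)  [load 10/34]
  10 → host 6  [load 20/34]
  9 → host 6  [load 29/34]
  8 → host 3  [load 34/34]
  6 → host 2  [load 34/34]
  5 → host 6  [load 34/34]
6 hosts opened.

6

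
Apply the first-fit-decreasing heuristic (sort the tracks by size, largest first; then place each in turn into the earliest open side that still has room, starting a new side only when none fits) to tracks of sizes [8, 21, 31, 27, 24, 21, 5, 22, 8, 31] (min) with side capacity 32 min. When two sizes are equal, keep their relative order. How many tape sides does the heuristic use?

Sorted descending: 31, 31, 27, 24, 22, 21, 21, 8, 8, 5.
  31 → side 1 (new)  [load 31/32]
  31 → side 2 (new)  [load 31/32]
  27 → side 3 (new)  [load 27/32]
  24 → side 4 (new)  [load 24/32]
  22 → side 5 (new)  [load 22/32]
  21 → side 6 (new)  [load 21/32]
  21 → side 7 (new)  [load 21/32]
  8 → side 4  [load 32/32]
  8 → side 5  [load 30/32]
  5 → side 3  [load 32/32]
7 tape sides opened.

7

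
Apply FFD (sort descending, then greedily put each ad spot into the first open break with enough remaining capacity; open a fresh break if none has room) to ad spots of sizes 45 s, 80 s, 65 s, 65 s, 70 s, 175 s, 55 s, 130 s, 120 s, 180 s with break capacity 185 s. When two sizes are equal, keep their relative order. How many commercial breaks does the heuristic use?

6

Sorted descending: 180, 175, 130, 120, 80, 70, 65, 65, 55, 45.
  180 → break 1 (new)  [load 180/185]
  175 → break 2 (new)  [load 175/185]
  130 → break 3 (new)  [load 130/185]
  120 → break 4 (new)  [load 120/185]
  80 → break 5 (new)  [load 80/185]
  70 → break 5  [load 150/185]
  65 → break 4  [load 185/185]
  65 → break 6 (new)  [load 65/185]
  55 → break 3  [load 185/185]
  45 → break 6  [load 110/185]
6 commercial breaks opened.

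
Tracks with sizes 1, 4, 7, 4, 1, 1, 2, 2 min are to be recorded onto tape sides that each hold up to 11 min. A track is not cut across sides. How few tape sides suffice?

2

Total = 7 + 4 + 4 + 2 + 2 + 1 + 1 + 1 = 22 min.
Lower bound: ⌈22/11⌉ = 2 tape sides.
A packing using 2 tape sides:
  side 1: 7 + 4 = 11
  side 2: 4 + 2 + 2 + 1 + 1 + 1 = 11
This matches the lower bound, so 2 is optimal.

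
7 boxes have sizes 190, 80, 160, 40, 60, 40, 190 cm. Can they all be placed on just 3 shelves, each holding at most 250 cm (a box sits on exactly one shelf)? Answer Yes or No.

No

Total = 760 cm; ⌈760/250⌉ = 4.
At least 4 shelves are required, but only 3 are allowed.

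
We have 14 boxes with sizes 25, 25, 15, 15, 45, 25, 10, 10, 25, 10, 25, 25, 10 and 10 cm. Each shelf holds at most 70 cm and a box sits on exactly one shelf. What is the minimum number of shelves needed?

4

Total = 45 + 25 + 25 + 25 + 25 + 25 + 25 + 15 + 15 + 10 + 10 + 10 + 10 + 10 = 275 cm.
Lower bound: ⌈275/70⌉ = 4 shelves.
A packing using 4 shelves:
  shelf 1: 45 + 25 = 70
  shelf 2: 25 + 25 + 15 = 65
  shelf 3: 25 + 25 + 10 + 10 = 70
  shelf 4: 25 + 15 + 10 + 10 + 10 = 70
This matches the lower bound, so 4 is optimal.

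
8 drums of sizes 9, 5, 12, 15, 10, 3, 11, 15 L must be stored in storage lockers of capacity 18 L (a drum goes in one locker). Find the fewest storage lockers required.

6

Total = 15 + 15 + 12 + 11 + 10 + 9 + 5 + 3 = 80 L.
Lower bound: ⌈80/18⌉ = 5 storage lockers.
A packing using 6 storage lockers:
  locker 1: 15 + 3 = 18
  locker 2: 15 = 15
  locker 3: 12 + 5 = 17
  locker 4: 11 = 11
  locker 5: 10 = 10
  locker 6: 9 = 9
No arrangement into 5 storage lockers stays within capacity, so 6 is optimal.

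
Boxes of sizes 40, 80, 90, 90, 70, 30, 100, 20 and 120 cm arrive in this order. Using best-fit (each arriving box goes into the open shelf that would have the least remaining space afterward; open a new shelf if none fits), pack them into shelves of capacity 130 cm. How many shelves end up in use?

6

  40 → shelf 1 (new)  [load 40/130]
  80 → shelf 1  [load 120/130]
  90 → shelf 2 (new)  [load 90/130]
  90 → shelf 3 (new)  [load 90/130]
  70 → shelf 4 (new)  [load 70/130]
  30 → shelf 2  [load 120/130]
  100 → shelf 5 (new)  [load 100/130]
  20 → shelf 5  [load 120/130]
  120 → shelf 6 (new)  [load 120/130]
6 shelves opened.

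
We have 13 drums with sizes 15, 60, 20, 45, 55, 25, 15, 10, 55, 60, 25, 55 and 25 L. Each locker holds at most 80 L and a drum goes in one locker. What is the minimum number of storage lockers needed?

Total = 60 + 60 + 55 + 55 + 55 + 45 + 25 + 25 + 25 + 20 + 15 + 15 + 10 = 465 L.
Lower bound: ⌈465/80⌉ = 6 storage lockers.
A packing using 6 storage lockers:
  locker 1: 60 + 20 = 80
  locker 2: 60 + 15 = 75
  locker 3: 55 + 25 = 80
  locker 4: 55 + 25 = 80
  locker 5: 55 + 25 = 80
  locker 6: 45 + 15 + 10 = 70
This matches the lower bound, so 6 is optimal.

6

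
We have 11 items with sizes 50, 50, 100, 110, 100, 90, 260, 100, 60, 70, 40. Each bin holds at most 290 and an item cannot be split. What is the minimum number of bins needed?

4

Total = 260 + 110 + 100 + 100 + 100 + 90 + 70 + 60 + 50 + 50 + 40 = 1030.
Lower bound: ⌈1030/290⌉ = 4 bins.
A packing using 4 bins:
  bin 1: 260 = 260
  bin 2: 110 + 100 + 70 = 280
  bin 3: 100 + 100 + 90 = 290
  bin 4: 60 + 50 + 50 + 40 = 200
This matches the lower bound, so 4 is optimal.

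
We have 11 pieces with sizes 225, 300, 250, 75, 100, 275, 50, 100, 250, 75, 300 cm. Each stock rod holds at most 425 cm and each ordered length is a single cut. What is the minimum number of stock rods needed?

6

Total = 300 + 300 + 275 + 250 + 250 + 225 + 100 + 100 + 75 + 75 + 50 = 2000 cm.
Lower bound: ⌈2000/425⌉ = 5 stock rods.
Also, 6 pieces each exceed 425/2 cm, and no two of those can share a stock rod, so at least 6 stock rods are needed.
A packing using 6 stock rods:
  stock rod 1: 300 + 100 = 400
  stock rod 2: 300 + 100 = 400
  stock rod 3: 275 + 75 + 75 = 425
  stock rod 4: 250 + 50 = 300
  stock rod 5: 250 = 250
  stock rod 6: 225 = 225
This matches the lower bound, so 6 is optimal.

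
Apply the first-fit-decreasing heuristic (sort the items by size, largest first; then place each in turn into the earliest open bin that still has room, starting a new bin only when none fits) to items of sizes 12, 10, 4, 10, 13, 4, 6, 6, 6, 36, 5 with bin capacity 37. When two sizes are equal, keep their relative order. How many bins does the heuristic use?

4

Sorted descending: 36, 13, 12, 10, 10, 6, 6, 6, 5, 4, 4.
  36 → bin 1 (new)  [load 36/37]
  13 → bin 2 (new)  [load 13/37]
  12 → bin 2  [load 25/37]
  10 → bin 2  [load 35/37]
  10 → bin 3 (new)  [load 10/37]
  6 → bin 3  [load 16/37]
  6 → bin 3  [load 22/37]
  6 → bin 3  [load 28/37]
  5 → bin 3  [load 33/37]
  4 → bin 3  [load 37/37]
  4 → bin 4 (new)  [load 4/37]
4 bins opened.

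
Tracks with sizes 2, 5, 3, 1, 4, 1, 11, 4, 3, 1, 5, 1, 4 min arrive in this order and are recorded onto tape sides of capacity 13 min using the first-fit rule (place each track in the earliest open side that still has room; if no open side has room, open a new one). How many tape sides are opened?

  2 → side 1 (new)  [load 2/13]
  5 → side 1  [load 7/13]
  3 → side 1  [load 10/13]
  1 → side 1  [load 11/13]
  4 → side 2 (new)  [load 4/13]
  1 → side 1  [load 12/13]
  11 → side 3 (new)  [load 11/13]
  4 → side 2  [load 8/13]
  3 → side 2  [load 11/13]
  1 → side 1  [load 13/13]
  5 → side 4 (new)  [load 5/13]
  1 → side 2  [load 12/13]
  4 → side 4  [load 9/13]
4 tape sides opened.

4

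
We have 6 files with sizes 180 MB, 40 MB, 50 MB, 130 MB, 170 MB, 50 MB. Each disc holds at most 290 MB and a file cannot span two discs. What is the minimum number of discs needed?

Total = 180 + 170 + 130 + 50 + 50 + 40 = 620 MB.
Lower bound: ⌈620/290⌉ = 3 discs.
A packing using 3 discs:
  disc 1: 180 + 50 + 50 = 280
  disc 2: 170 + 40 = 210
  disc 3: 130 = 130
This matches the lower bound, so 3 is optimal.

3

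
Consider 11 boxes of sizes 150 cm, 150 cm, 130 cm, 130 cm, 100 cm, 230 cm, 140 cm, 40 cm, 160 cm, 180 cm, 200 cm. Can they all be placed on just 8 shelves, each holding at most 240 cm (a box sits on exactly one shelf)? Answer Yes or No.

Total = 1610 cm; ⌈1610/240⌉ = 7.
9 boxes each exceed half the capacity and cannot share a shelf, forcing at least 9 shelves.
At least 9 shelves are required, but only 8 are allowed.

No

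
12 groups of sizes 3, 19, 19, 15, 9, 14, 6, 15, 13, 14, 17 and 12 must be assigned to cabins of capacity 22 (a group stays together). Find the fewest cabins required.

9

Total = 19 + 19 + 17 + 15 + 15 + 14 + 14 + 13 + 12 + 9 + 6 + 3 = 156.
Lower bound: ⌈156/22⌉ = 8 cabins.
Also, 9 groups each exceed 11, and no two of those can share a cabin, so at least 9 cabins are needed.
A packing using 9 cabins:
  cabin 1: 19 + 3 = 22
  cabin 2: 19 = 19
  cabin 3: 17 = 17
  cabin 4: 15 + 6 = 21
  cabin 5: 15 = 15
  cabin 6: 14 = 14
  cabin 7: 14 = 14
  cabin 8: 13 + 9 = 22
  cabin 9: 12 = 12
This matches the lower bound, so 9 is optimal.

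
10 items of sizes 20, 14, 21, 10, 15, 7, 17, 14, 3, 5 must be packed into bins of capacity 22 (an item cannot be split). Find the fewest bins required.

7

Total = 21 + 20 + 17 + 15 + 14 + 14 + 10 + 7 + 5 + 3 = 126.
Lower bound: ⌈126/22⌉ = 6 bins.
A packing using 7 bins:
  bin 1: 21 = 21
  bin 2: 20 = 20
  bin 3: 17 + 5 = 22
  bin 4: 15 + 7 = 22
  bin 5: 14 + 3 = 17
  bin 6: 14 = 14
  bin 7: 10 = 10
No arrangement into 6 bins stays within capacity, so 7 is optimal.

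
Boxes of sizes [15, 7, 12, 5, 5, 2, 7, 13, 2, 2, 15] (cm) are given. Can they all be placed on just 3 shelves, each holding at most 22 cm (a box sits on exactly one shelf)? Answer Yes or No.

No

Total = 85 cm; ⌈85/22⌉ = 4.
At least 4 shelves are required, but only 3 are allowed.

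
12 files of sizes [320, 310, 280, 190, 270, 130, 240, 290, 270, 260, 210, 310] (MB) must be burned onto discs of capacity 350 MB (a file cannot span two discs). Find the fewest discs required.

11

Total = 320 + 310 + 310 + 290 + 280 + 270 + 270 + 260 + 240 + 210 + 190 + 130 = 3080 MB.
Lower bound: ⌈3080/350⌉ = 9 discs.
Also, 11 files each exceed 175 MB, and no two of those can share a disc, so at least 11 discs are needed.
A packing using 11 discs:
  disc 1: 320 = 320
  disc 2: 310 = 310
  disc 3: 310 = 310
  disc 4: 290 = 290
  disc 5: 280 = 280
  disc 6: 270 = 270
  disc 7: 270 = 270
  disc 8: 260 = 260
  disc 9: 240 = 240
  disc 10: 210 + 130 = 340
  disc 11: 190 = 190
This matches the lower bound, so 11 is optimal.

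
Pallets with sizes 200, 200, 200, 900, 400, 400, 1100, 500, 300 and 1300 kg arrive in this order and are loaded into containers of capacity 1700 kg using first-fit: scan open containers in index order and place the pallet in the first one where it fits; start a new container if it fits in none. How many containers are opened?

4

  200 → container 1 (new)  [load 200/1700]
  200 → container 1  [load 400/1700]
  200 → container 1  [load 600/1700]
  900 → container 1  [load 1500/1700]
  400 → container 2 (new)  [load 400/1700]
  400 → container 2  [load 800/1700]
  1100 → container 3 (new)  [load 1100/1700]
  500 → container 2  [load 1300/1700]
  300 → container 2  [load 1600/1700]
  1300 → container 4 (new)  [load 1300/1700]
4 containers opened.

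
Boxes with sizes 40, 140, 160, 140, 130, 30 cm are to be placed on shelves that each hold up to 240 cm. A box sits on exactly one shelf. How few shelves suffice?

Total = 160 + 140 + 140 + 130 + 40 + 30 = 640 cm.
Lower bound: ⌈640/240⌉ = 3 shelves.
Also, 4 boxes each exceed 120 cm, and no two of those can share a shelf, so at least 4 shelves are needed.
A packing using 4 shelves:
  shelf 1: 160 + 40 + 30 = 230
  shelf 2: 140 = 140
  shelf 3: 140 = 140
  shelf 4: 130 = 130
This matches the lower bound, so 4 is optimal.

4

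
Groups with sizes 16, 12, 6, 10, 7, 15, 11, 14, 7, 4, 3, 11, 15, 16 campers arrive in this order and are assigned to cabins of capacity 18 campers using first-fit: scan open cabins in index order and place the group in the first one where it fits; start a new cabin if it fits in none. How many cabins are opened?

  16 → cabin 1 (new)  [load 16/18]
  12 → cabin 2 (new)  [load 12/18]
  6 → cabin 2  [load 18/18]
  10 → cabin 3 (new)  [load 10/18]
  7 → cabin 3  [load 17/18]
  15 → cabin 4 (new)  [load 15/18]
  11 → cabin 5 (new)  [load 11/18]
  14 → cabin 6 (new)  [load 14/18]
  7 → cabin 5  [load 18/18]
  4 → cabin 6  [load 18/18]
  3 → cabin 4  [load 18/18]
  11 → cabin 7 (new)  [load 11/18]
  15 → cabin 8 (new)  [load 15/18]
  16 → cabin 9 (new)  [load 16/18]
9 cabins opened.

9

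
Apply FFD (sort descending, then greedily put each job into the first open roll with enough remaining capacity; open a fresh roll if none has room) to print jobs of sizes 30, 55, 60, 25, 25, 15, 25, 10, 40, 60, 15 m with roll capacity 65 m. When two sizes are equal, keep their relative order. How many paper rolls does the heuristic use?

6

Sorted descending: 60, 60, 55, 40, 30, 25, 25, 25, 15, 15, 10.
  60 → roll 1 (new)  [load 60/65]
  60 → roll 2 (new)  [load 60/65]
  55 → roll 3 (new)  [load 55/65]
  40 → roll 4 (new)  [load 40/65]
  30 → roll 5 (new)  [load 30/65]
  25 → roll 4  [load 65/65]
  25 → roll 5  [load 55/65]
  25 → roll 6 (new)  [load 25/65]
  15 → roll 6  [load 40/65]
  15 → roll 6  [load 55/65]
  10 → roll 3  [load 65/65]
6 paper rolls opened.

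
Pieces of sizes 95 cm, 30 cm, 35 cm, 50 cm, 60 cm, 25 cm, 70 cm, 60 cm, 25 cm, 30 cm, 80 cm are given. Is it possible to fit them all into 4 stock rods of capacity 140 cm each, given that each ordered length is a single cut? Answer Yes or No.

Total = 560 cm; ⌈560/140⌉ = 4.
The bound of 4 does not rule out 4, but exhaustive search shows no assignment into 4 stock rods of capacity 140 cm exists — the minimum is 5.

No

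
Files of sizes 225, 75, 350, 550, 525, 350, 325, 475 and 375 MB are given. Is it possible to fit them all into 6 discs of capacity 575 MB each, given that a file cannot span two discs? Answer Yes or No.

No

Total = 3250 MB; ⌈3250/575⌉ = 6.
7 files each exceed half the capacity and cannot share a disc, forcing at least 7 discs.
At least 7 discs are required, but only 6 are allowed.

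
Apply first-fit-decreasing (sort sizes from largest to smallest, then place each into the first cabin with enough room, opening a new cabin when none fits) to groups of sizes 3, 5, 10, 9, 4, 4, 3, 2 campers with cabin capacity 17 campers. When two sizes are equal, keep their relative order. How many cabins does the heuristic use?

Sorted descending: 10, 9, 5, 4, 4, 3, 3, 2.
  10 → cabin 1 (new)  [load 10/17]
  9 → cabin 2 (new)  [load 9/17]
  5 → cabin 1  [load 15/17]
  4 → cabin 2  [load 13/17]
  4 → cabin 2  [load 17/17]
  3 → cabin 3 (new)  [load 3/17]
  3 → cabin 3  [load 6/17]
  2 → cabin 1  [load 17/17]
3 cabins opened.

3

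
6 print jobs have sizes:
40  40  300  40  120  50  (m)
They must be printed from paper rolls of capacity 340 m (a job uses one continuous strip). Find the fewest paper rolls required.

Total = 300 + 120 + 50 + 40 + 40 + 40 = 590 m.
Lower bound: ⌈590/340⌉ = 2 paper rolls.
A packing using 2 paper rolls:
  roll 1: 300 + 40 = 340
  roll 2: 120 + 50 + 40 + 40 = 250
This matches the lower bound, so 2 is optimal.

2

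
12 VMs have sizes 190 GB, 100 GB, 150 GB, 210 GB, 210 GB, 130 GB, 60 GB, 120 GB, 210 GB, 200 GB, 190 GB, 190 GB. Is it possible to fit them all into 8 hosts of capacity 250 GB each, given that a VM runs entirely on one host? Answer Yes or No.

No

Total = 1960 GB; ⌈1960/250⌉ = 8.
9 VMs each exceed half the capacity and cannot share a host, forcing at least 9 hosts.
At least 9 hosts are required, but only 8 are allowed.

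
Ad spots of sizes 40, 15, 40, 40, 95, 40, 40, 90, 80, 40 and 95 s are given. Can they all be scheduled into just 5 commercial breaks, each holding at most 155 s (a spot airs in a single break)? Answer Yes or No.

Yes

A valid assignment using 5 commercial breaks:
  break 1: 95 + 40 + 15 = 150
  break 2: 95 + 40 = 135
  break 3: 90 + 40 = 130
  break 4: 80 + 40 = 120
  break 5: 40 + 40 = 80
Every load is within 155 s, so 5 commercial breaks suffice.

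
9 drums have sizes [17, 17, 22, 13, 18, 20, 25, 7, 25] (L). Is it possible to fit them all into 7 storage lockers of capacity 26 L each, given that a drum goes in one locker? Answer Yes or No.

No

Total = 164 L; ⌈164/26⌉ = 7.
The bound of 7 does not rule out 7, but exhaustive search shows no assignment into 7 storage lockers of capacity 26 L exists — the minimum is 8.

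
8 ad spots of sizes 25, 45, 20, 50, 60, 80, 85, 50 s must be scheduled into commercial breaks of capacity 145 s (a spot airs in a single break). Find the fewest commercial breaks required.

Total = 85 + 80 + 60 + 50 + 50 + 45 + 25 + 20 = 415 s.
Lower bound: ⌈415/145⌉ = 3 commercial breaks.
A packing using 3 commercial breaks:
  break 1: 85 + 60 = 145
  break 2: 80 + 50 = 130
  break 3: 50 + 45 + 25 + 20 = 140
This matches the lower bound, so 3 is optimal.

3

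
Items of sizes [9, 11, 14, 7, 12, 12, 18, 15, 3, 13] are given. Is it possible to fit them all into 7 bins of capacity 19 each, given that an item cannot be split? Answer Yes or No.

No

Total = 114; ⌈114/19⌉ = 6.
7 items each exceed half the capacity and cannot share a bin, forcing at least 7 bins.
The bound of 7 does not rule out 7, but exhaustive search shows no assignment into 7 bins of capacity 19 exists — the minimum is 8.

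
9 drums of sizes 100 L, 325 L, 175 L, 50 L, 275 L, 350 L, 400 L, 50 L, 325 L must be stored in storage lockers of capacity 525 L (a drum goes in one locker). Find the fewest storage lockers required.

5

Total = 400 + 350 + 325 + 325 + 275 + 175 + 100 + 50 + 50 = 2050 L.
Lower bound: ⌈2050/525⌉ = 4 storage lockers.
Also, 5 drums each exceed 525/2 L, and no two of those can share a locker, so at least 5 storage lockers are needed.
A packing using 5 storage lockers:
  locker 1: 400 + 100 = 500
  locker 2: 350 + 175 = 525
  locker 3: 325 + 50 + 50 = 425
  locker 4: 325 = 325
  locker 5: 275 = 275
This matches the lower bound, so 5 is optimal.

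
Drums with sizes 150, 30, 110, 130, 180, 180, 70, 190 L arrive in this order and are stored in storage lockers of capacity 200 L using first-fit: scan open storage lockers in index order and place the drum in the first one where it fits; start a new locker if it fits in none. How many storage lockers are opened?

  150 → locker 1 (new)  [load 150/200]
  30 → locker 1  [load 180/200]
  110 → locker 2 (new)  [load 110/200]
  130 → locker 3 (new)  [load 130/200]
  180 → locker 4 (new)  [load 180/200]
  180 → locker 5 (new)  [load 180/200]
  70 → locker 2  [load 180/200]
  190 → locker 6 (new)  [load 190/200]
6 storage lockers opened.

6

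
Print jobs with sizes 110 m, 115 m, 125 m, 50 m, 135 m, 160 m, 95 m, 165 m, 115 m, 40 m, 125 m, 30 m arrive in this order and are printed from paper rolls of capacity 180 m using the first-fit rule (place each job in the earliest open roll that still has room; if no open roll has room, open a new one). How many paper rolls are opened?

  110 → roll 1 (new)  [load 110/180]
  115 → roll 2 (new)  [load 115/180]
  125 → roll 3 (new)  [load 125/180]
  50 → roll 1  [load 160/180]
  135 → roll 4 (new)  [load 135/180]
  160 → roll 5 (new)  [load 160/180]
  95 → roll 6 (new)  [load 95/180]
  165 → roll 7 (new)  [load 165/180]
  115 → roll 8 (new)  [load 115/180]
  40 → roll 2  [load 155/180]
  125 → roll 9 (new)  [load 125/180]
  30 → roll 3  [load 155/180]
9 paper rolls opened.

9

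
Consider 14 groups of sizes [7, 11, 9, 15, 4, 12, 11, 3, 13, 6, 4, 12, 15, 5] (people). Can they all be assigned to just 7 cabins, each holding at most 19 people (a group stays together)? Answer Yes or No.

Total = 127 people; ⌈127/19⌉ = 7.
The bound of 7 does not rule out 7, but exhaustive search shows no assignment into 7 cabins of capacity 19 people exists — the minimum is 8.

No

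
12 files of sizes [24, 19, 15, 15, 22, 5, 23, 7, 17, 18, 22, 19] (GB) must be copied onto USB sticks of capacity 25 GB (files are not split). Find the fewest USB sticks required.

10

Total = 24 + 23 + 22 + 22 + 19 + 19 + 18 + 17 + 15 + 15 + 7 + 5 = 206 GB.
Lower bound: ⌈206/25⌉ = 9 USB sticks.
Also, 10 files each exceed 25/2 GB, and no two of those can share a USB stick, so at least 10 USB sticks are needed.
A packing using 10 USB sticks:
  USB stick 1: 24 = 24
  USB stick 2: 23 = 23
  USB stick 3: 22 = 22
  USB stick 4: 22 = 22
  USB stick 5: 19 + 5 = 24
  USB stick 6: 19 = 19
  USB stick 7: 18 + 7 = 25
  USB stick 8: 17 = 17
  USB stick 9: 15 = 15
  USB stick 10: 15 = 15
This matches the lower bound, so 10 is optimal.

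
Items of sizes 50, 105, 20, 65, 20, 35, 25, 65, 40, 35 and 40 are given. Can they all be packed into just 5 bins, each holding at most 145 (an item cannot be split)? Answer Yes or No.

A valid assignment using 4 bins:
  bin 1: 105 + 40 = 145
  bin 2: 65 + 65 = 130
  bin 3: 50 + 40 + 35 + 20 = 145
  bin 4: 35 + 25 + 20 = 80
That uses only 4 ≤ 5, so 5 bins are enough.

Yes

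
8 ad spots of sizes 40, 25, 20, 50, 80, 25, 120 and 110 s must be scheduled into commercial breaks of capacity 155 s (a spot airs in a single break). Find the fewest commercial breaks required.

4

Total = 120 + 110 + 80 + 50 + 40 + 25 + 25 + 20 = 470 s.
Lower bound: ⌈470/155⌉ = 4 commercial breaks.
A packing using 4 commercial breaks:
  break 1: 120 + 25 = 145
  break 2: 110 + 40 = 150
  break 3: 80 + 50 + 25 = 155
  break 4: 20 = 20
This matches the lower bound, so 4 is optimal.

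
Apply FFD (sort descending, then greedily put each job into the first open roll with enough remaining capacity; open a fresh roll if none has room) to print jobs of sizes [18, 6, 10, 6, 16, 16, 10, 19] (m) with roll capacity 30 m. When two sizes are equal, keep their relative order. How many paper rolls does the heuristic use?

4

Sorted descending: 19, 18, 16, 16, 10, 10, 6, 6.
  19 → roll 1 (new)  [load 19/30]
  18 → roll 2 (new)  [load 18/30]
  16 → roll 3 (new)  [load 16/30]
  16 → roll 4 (new)  [load 16/30]
  10 → roll 1  [load 29/30]
  10 → roll 2  [load 28/30]
  6 → roll 3  [load 22/30]
  6 → roll 3  [load 28/30]
4 paper rolls opened.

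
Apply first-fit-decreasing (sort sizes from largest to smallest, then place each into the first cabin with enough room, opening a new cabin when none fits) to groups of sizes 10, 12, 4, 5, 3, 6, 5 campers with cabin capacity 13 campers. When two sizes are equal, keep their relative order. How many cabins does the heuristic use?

Sorted descending: 12, 10, 6, 5, 5, 4, 3.
  12 → cabin 1 (new)  [load 12/13]
  10 → cabin 2 (new)  [load 10/13]
  6 → cabin 3 (new)  [load 6/13]
  5 → cabin 3  [load 11/13]
  5 → cabin 4 (new)  [load 5/13]
  4 → cabin 4  [load 9/13]
  3 → cabin 2  [load 13/13]
4 cabins opened.

4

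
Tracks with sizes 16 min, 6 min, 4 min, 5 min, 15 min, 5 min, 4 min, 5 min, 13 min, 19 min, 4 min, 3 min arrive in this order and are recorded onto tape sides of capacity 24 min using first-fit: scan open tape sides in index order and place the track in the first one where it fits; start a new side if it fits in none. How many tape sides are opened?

5

  16 → side 1 (new)  [load 16/24]
  6 → side 1  [load 22/24]
  4 → side 2 (new)  [load 4/24]
  5 → side 2  [load 9/24]
  15 → side 2  [load 24/24]
  5 → side 3 (new)  [load 5/24]
  4 → side 3  [load 9/24]
  5 → side 3  [load 14/24]
  13 → side 4 (new)  [load 13/24]
  19 → side 5 (new)  [load 19/24]
  4 → side 3  [load 18/24]
  3 → side 3  [load 21/24]
5 tape sides opened.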